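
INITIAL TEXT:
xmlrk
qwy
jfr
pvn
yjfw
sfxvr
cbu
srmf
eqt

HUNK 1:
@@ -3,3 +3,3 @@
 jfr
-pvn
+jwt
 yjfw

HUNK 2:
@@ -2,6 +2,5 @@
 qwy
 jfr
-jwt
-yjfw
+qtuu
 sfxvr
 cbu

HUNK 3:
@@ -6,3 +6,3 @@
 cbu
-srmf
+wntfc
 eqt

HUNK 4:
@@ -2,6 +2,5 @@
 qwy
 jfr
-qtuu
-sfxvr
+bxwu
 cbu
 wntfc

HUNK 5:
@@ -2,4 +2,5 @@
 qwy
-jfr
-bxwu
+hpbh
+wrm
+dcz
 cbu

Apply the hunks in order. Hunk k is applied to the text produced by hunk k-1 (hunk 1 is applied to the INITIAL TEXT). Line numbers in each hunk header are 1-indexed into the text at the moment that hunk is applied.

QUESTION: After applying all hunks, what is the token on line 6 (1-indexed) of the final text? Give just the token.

Answer: cbu

Derivation:
Hunk 1: at line 3 remove [pvn] add [jwt] -> 9 lines: xmlrk qwy jfr jwt yjfw sfxvr cbu srmf eqt
Hunk 2: at line 2 remove [jwt,yjfw] add [qtuu] -> 8 lines: xmlrk qwy jfr qtuu sfxvr cbu srmf eqt
Hunk 3: at line 6 remove [srmf] add [wntfc] -> 8 lines: xmlrk qwy jfr qtuu sfxvr cbu wntfc eqt
Hunk 4: at line 2 remove [qtuu,sfxvr] add [bxwu] -> 7 lines: xmlrk qwy jfr bxwu cbu wntfc eqt
Hunk 5: at line 2 remove [jfr,bxwu] add [hpbh,wrm,dcz] -> 8 lines: xmlrk qwy hpbh wrm dcz cbu wntfc eqt
Final line 6: cbu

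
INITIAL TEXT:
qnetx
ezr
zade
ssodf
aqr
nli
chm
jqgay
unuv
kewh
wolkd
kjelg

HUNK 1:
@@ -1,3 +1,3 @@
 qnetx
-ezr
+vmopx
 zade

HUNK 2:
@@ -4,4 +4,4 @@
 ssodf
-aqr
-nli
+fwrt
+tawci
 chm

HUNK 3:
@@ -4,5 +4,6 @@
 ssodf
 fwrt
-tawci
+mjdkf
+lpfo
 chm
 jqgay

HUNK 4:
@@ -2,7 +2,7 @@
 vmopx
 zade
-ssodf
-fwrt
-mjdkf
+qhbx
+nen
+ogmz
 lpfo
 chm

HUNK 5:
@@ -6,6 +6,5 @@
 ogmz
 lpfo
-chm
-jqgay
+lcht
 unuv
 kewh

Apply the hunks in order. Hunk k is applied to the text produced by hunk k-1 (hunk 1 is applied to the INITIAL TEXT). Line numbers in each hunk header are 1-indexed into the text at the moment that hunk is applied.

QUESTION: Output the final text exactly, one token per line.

Hunk 1: at line 1 remove [ezr] add [vmopx] -> 12 lines: qnetx vmopx zade ssodf aqr nli chm jqgay unuv kewh wolkd kjelg
Hunk 2: at line 4 remove [aqr,nli] add [fwrt,tawci] -> 12 lines: qnetx vmopx zade ssodf fwrt tawci chm jqgay unuv kewh wolkd kjelg
Hunk 3: at line 4 remove [tawci] add [mjdkf,lpfo] -> 13 lines: qnetx vmopx zade ssodf fwrt mjdkf lpfo chm jqgay unuv kewh wolkd kjelg
Hunk 4: at line 2 remove [ssodf,fwrt,mjdkf] add [qhbx,nen,ogmz] -> 13 lines: qnetx vmopx zade qhbx nen ogmz lpfo chm jqgay unuv kewh wolkd kjelg
Hunk 5: at line 6 remove [chm,jqgay] add [lcht] -> 12 lines: qnetx vmopx zade qhbx nen ogmz lpfo lcht unuv kewh wolkd kjelg

Answer: qnetx
vmopx
zade
qhbx
nen
ogmz
lpfo
lcht
unuv
kewh
wolkd
kjelg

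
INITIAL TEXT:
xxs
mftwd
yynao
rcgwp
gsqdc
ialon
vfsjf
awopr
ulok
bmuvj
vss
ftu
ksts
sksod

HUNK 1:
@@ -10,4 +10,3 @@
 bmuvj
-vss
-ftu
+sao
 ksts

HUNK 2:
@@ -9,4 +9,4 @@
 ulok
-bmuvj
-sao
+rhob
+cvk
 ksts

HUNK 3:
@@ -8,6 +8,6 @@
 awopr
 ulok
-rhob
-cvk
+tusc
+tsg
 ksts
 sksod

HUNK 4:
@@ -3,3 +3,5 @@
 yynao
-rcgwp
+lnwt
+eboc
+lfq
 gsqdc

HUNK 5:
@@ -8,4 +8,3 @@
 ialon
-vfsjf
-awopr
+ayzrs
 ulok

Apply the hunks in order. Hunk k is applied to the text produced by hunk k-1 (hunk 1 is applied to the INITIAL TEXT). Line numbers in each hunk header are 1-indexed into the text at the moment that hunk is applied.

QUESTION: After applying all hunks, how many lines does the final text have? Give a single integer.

Answer: 14

Derivation:
Hunk 1: at line 10 remove [vss,ftu] add [sao] -> 13 lines: xxs mftwd yynao rcgwp gsqdc ialon vfsjf awopr ulok bmuvj sao ksts sksod
Hunk 2: at line 9 remove [bmuvj,sao] add [rhob,cvk] -> 13 lines: xxs mftwd yynao rcgwp gsqdc ialon vfsjf awopr ulok rhob cvk ksts sksod
Hunk 3: at line 8 remove [rhob,cvk] add [tusc,tsg] -> 13 lines: xxs mftwd yynao rcgwp gsqdc ialon vfsjf awopr ulok tusc tsg ksts sksod
Hunk 4: at line 3 remove [rcgwp] add [lnwt,eboc,lfq] -> 15 lines: xxs mftwd yynao lnwt eboc lfq gsqdc ialon vfsjf awopr ulok tusc tsg ksts sksod
Hunk 5: at line 8 remove [vfsjf,awopr] add [ayzrs] -> 14 lines: xxs mftwd yynao lnwt eboc lfq gsqdc ialon ayzrs ulok tusc tsg ksts sksod
Final line count: 14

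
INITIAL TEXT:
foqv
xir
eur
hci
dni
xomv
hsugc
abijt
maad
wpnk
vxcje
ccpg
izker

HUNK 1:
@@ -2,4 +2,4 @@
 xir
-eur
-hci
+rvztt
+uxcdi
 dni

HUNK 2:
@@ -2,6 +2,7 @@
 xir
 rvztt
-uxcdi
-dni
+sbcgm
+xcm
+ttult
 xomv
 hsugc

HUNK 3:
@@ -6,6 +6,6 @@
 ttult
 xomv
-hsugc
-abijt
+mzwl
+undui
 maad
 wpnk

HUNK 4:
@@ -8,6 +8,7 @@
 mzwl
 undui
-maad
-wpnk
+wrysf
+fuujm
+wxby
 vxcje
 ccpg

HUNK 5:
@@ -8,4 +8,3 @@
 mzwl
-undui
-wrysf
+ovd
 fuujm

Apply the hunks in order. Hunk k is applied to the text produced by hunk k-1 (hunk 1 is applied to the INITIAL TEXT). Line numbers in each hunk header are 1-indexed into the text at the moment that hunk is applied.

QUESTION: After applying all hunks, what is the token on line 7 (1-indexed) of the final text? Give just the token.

Hunk 1: at line 2 remove [eur,hci] add [rvztt,uxcdi] -> 13 lines: foqv xir rvztt uxcdi dni xomv hsugc abijt maad wpnk vxcje ccpg izker
Hunk 2: at line 2 remove [uxcdi,dni] add [sbcgm,xcm,ttult] -> 14 lines: foqv xir rvztt sbcgm xcm ttult xomv hsugc abijt maad wpnk vxcje ccpg izker
Hunk 3: at line 6 remove [hsugc,abijt] add [mzwl,undui] -> 14 lines: foqv xir rvztt sbcgm xcm ttult xomv mzwl undui maad wpnk vxcje ccpg izker
Hunk 4: at line 8 remove [maad,wpnk] add [wrysf,fuujm,wxby] -> 15 lines: foqv xir rvztt sbcgm xcm ttult xomv mzwl undui wrysf fuujm wxby vxcje ccpg izker
Hunk 5: at line 8 remove [undui,wrysf] add [ovd] -> 14 lines: foqv xir rvztt sbcgm xcm ttult xomv mzwl ovd fuujm wxby vxcje ccpg izker
Final line 7: xomv

Answer: xomv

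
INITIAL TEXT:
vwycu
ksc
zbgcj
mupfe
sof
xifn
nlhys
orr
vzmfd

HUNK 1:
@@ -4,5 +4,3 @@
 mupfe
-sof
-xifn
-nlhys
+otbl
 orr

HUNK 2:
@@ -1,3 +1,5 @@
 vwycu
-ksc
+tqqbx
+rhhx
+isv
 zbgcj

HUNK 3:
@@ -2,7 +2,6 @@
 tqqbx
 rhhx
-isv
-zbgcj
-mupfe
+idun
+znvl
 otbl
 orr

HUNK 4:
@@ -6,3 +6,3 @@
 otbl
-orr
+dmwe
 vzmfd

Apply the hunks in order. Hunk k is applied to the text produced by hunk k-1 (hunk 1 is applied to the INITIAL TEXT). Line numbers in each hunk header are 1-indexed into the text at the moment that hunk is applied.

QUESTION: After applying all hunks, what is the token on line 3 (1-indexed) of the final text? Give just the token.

Answer: rhhx

Derivation:
Hunk 1: at line 4 remove [sof,xifn,nlhys] add [otbl] -> 7 lines: vwycu ksc zbgcj mupfe otbl orr vzmfd
Hunk 2: at line 1 remove [ksc] add [tqqbx,rhhx,isv] -> 9 lines: vwycu tqqbx rhhx isv zbgcj mupfe otbl orr vzmfd
Hunk 3: at line 2 remove [isv,zbgcj,mupfe] add [idun,znvl] -> 8 lines: vwycu tqqbx rhhx idun znvl otbl orr vzmfd
Hunk 4: at line 6 remove [orr] add [dmwe] -> 8 lines: vwycu tqqbx rhhx idun znvl otbl dmwe vzmfd
Final line 3: rhhx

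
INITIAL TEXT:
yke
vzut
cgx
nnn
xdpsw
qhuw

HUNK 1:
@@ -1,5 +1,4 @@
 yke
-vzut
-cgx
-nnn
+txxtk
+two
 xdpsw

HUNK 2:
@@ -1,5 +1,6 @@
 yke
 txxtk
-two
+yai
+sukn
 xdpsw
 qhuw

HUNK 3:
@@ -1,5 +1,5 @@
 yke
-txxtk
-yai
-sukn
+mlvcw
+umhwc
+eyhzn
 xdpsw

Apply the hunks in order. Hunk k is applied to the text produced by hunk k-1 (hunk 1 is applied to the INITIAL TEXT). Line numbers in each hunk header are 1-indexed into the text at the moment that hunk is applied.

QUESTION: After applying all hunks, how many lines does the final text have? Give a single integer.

Hunk 1: at line 1 remove [vzut,cgx,nnn] add [txxtk,two] -> 5 lines: yke txxtk two xdpsw qhuw
Hunk 2: at line 1 remove [two] add [yai,sukn] -> 6 lines: yke txxtk yai sukn xdpsw qhuw
Hunk 3: at line 1 remove [txxtk,yai,sukn] add [mlvcw,umhwc,eyhzn] -> 6 lines: yke mlvcw umhwc eyhzn xdpsw qhuw
Final line count: 6

Answer: 6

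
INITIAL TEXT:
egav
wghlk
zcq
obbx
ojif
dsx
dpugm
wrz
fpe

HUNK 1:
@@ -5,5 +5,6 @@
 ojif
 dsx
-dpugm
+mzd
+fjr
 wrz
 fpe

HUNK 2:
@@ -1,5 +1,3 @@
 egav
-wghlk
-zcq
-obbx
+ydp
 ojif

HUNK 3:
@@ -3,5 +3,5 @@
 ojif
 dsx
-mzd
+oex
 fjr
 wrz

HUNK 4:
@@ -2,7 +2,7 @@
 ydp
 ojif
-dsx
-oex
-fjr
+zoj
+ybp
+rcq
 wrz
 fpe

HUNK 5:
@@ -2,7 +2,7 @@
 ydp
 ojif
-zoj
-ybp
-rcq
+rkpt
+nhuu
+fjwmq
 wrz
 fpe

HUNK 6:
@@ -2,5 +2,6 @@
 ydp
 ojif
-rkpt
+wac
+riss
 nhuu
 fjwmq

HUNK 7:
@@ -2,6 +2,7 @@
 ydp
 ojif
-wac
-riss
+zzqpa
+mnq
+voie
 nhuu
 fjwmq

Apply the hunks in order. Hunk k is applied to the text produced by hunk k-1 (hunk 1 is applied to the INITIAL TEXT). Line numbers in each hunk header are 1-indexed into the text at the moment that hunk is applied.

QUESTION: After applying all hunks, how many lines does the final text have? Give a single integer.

Hunk 1: at line 5 remove [dpugm] add [mzd,fjr] -> 10 lines: egav wghlk zcq obbx ojif dsx mzd fjr wrz fpe
Hunk 2: at line 1 remove [wghlk,zcq,obbx] add [ydp] -> 8 lines: egav ydp ojif dsx mzd fjr wrz fpe
Hunk 3: at line 3 remove [mzd] add [oex] -> 8 lines: egav ydp ojif dsx oex fjr wrz fpe
Hunk 4: at line 2 remove [dsx,oex,fjr] add [zoj,ybp,rcq] -> 8 lines: egav ydp ojif zoj ybp rcq wrz fpe
Hunk 5: at line 2 remove [zoj,ybp,rcq] add [rkpt,nhuu,fjwmq] -> 8 lines: egav ydp ojif rkpt nhuu fjwmq wrz fpe
Hunk 6: at line 2 remove [rkpt] add [wac,riss] -> 9 lines: egav ydp ojif wac riss nhuu fjwmq wrz fpe
Hunk 7: at line 2 remove [wac,riss] add [zzqpa,mnq,voie] -> 10 lines: egav ydp ojif zzqpa mnq voie nhuu fjwmq wrz fpe
Final line count: 10

Answer: 10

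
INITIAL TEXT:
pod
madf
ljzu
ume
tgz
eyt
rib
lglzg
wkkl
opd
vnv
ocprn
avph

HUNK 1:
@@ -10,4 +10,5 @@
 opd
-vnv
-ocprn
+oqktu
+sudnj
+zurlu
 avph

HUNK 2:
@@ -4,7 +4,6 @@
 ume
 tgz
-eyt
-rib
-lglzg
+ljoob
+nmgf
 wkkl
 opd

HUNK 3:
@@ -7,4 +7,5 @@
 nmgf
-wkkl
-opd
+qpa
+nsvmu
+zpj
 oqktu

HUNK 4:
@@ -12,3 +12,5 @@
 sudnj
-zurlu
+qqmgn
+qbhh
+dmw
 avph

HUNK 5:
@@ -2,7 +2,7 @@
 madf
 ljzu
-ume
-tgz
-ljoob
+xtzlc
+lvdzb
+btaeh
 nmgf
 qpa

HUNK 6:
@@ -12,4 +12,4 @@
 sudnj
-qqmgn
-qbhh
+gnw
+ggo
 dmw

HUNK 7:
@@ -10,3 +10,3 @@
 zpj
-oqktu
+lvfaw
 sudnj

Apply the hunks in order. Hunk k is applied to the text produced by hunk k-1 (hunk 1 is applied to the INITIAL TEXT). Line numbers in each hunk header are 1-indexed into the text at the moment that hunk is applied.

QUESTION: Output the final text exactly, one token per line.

Answer: pod
madf
ljzu
xtzlc
lvdzb
btaeh
nmgf
qpa
nsvmu
zpj
lvfaw
sudnj
gnw
ggo
dmw
avph

Derivation:
Hunk 1: at line 10 remove [vnv,ocprn] add [oqktu,sudnj,zurlu] -> 14 lines: pod madf ljzu ume tgz eyt rib lglzg wkkl opd oqktu sudnj zurlu avph
Hunk 2: at line 4 remove [eyt,rib,lglzg] add [ljoob,nmgf] -> 13 lines: pod madf ljzu ume tgz ljoob nmgf wkkl opd oqktu sudnj zurlu avph
Hunk 3: at line 7 remove [wkkl,opd] add [qpa,nsvmu,zpj] -> 14 lines: pod madf ljzu ume tgz ljoob nmgf qpa nsvmu zpj oqktu sudnj zurlu avph
Hunk 4: at line 12 remove [zurlu] add [qqmgn,qbhh,dmw] -> 16 lines: pod madf ljzu ume tgz ljoob nmgf qpa nsvmu zpj oqktu sudnj qqmgn qbhh dmw avph
Hunk 5: at line 2 remove [ume,tgz,ljoob] add [xtzlc,lvdzb,btaeh] -> 16 lines: pod madf ljzu xtzlc lvdzb btaeh nmgf qpa nsvmu zpj oqktu sudnj qqmgn qbhh dmw avph
Hunk 6: at line 12 remove [qqmgn,qbhh] add [gnw,ggo] -> 16 lines: pod madf ljzu xtzlc lvdzb btaeh nmgf qpa nsvmu zpj oqktu sudnj gnw ggo dmw avph
Hunk 7: at line 10 remove [oqktu] add [lvfaw] -> 16 lines: pod madf ljzu xtzlc lvdzb btaeh nmgf qpa nsvmu zpj lvfaw sudnj gnw ggo dmw avph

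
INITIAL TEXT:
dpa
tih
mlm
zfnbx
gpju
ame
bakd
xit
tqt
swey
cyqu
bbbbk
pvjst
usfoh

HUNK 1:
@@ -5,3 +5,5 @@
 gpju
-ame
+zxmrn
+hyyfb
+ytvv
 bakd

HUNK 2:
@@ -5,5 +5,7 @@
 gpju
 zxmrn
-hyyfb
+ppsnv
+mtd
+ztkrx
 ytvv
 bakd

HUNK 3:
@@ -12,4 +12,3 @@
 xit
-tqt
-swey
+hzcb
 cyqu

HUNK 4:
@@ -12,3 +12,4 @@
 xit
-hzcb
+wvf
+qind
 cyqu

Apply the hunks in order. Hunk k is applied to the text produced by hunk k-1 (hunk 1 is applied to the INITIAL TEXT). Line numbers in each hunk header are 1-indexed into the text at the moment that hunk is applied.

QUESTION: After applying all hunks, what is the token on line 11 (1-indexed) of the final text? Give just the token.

Answer: bakd

Derivation:
Hunk 1: at line 5 remove [ame] add [zxmrn,hyyfb,ytvv] -> 16 lines: dpa tih mlm zfnbx gpju zxmrn hyyfb ytvv bakd xit tqt swey cyqu bbbbk pvjst usfoh
Hunk 2: at line 5 remove [hyyfb] add [ppsnv,mtd,ztkrx] -> 18 lines: dpa tih mlm zfnbx gpju zxmrn ppsnv mtd ztkrx ytvv bakd xit tqt swey cyqu bbbbk pvjst usfoh
Hunk 3: at line 12 remove [tqt,swey] add [hzcb] -> 17 lines: dpa tih mlm zfnbx gpju zxmrn ppsnv mtd ztkrx ytvv bakd xit hzcb cyqu bbbbk pvjst usfoh
Hunk 4: at line 12 remove [hzcb] add [wvf,qind] -> 18 lines: dpa tih mlm zfnbx gpju zxmrn ppsnv mtd ztkrx ytvv bakd xit wvf qind cyqu bbbbk pvjst usfoh
Final line 11: bakd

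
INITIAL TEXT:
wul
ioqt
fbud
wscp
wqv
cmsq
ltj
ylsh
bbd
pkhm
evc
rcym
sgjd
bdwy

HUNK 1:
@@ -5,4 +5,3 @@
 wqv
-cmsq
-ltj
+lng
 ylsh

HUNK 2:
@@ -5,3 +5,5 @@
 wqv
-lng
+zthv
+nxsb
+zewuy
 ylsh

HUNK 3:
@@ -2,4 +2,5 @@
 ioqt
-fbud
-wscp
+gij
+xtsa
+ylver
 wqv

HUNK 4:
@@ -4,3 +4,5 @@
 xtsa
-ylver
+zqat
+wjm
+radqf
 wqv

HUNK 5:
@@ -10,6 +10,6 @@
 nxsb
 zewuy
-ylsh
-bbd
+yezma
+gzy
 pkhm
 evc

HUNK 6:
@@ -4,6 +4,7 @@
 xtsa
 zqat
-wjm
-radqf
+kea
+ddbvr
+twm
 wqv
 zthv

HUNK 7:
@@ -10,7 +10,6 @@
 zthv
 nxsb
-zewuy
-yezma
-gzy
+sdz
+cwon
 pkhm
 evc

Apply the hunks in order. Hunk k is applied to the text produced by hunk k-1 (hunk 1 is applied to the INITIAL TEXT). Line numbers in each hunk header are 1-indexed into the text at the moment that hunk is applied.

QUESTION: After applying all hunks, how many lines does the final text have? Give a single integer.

Answer: 18

Derivation:
Hunk 1: at line 5 remove [cmsq,ltj] add [lng] -> 13 lines: wul ioqt fbud wscp wqv lng ylsh bbd pkhm evc rcym sgjd bdwy
Hunk 2: at line 5 remove [lng] add [zthv,nxsb,zewuy] -> 15 lines: wul ioqt fbud wscp wqv zthv nxsb zewuy ylsh bbd pkhm evc rcym sgjd bdwy
Hunk 3: at line 2 remove [fbud,wscp] add [gij,xtsa,ylver] -> 16 lines: wul ioqt gij xtsa ylver wqv zthv nxsb zewuy ylsh bbd pkhm evc rcym sgjd bdwy
Hunk 4: at line 4 remove [ylver] add [zqat,wjm,radqf] -> 18 lines: wul ioqt gij xtsa zqat wjm radqf wqv zthv nxsb zewuy ylsh bbd pkhm evc rcym sgjd bdwy
Hunk 5: at line 10 remove [ylsh,bbd] add [yezma,gzy] -> 18 lines: wul ioqt gij xtsa zqat wjm radqf wqv zthv nxsb zewuy yezma gzy pkhm evc rcym sgjd bdwy
Hunk 6: at line 4 remove [wjm,radqf] add [kea,ddbvr,twm] -> 19 lines: wul ioqt gij xtsa zqat kea ddbvr twm wqv zthv nxsb zewuy yezma gzy pkhm evc rcym sgjd bdwy
Hunk 7: at line 10 remove [zewuy,yezma,gzy] add [sdz,cwon] -> 18 lines: wul ioqt gij xtsa zqat kea ddbvr twm wqv zthv nxsb sdz cwon pkhm evc rcym sgjd bdwy
Final line count: 18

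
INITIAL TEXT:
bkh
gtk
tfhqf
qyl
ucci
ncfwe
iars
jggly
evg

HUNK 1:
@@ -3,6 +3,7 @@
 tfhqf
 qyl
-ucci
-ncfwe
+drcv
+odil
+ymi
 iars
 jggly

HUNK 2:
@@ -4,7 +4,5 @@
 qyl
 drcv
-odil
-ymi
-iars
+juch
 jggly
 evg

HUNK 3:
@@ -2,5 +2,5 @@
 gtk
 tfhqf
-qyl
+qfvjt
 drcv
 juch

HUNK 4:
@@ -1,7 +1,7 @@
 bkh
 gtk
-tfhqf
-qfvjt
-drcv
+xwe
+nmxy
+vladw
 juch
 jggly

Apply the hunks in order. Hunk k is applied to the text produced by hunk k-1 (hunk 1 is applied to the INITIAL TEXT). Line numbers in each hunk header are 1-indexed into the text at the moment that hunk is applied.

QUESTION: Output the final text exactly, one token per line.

Hunk 1: at line 3 remove [ucci,ncfwe] add [drcv,odil,ymi] -> 10 lines: bkh gtk tfhqf qyl drcv odil ymi iars jggly evg
Hunk 2: at line 4 remove [odil,ymi,iars] add [juch] -> 8 lines: bkh gtk tfhqf qyl drcv juch jggly evg
Hunk 3: at line 2 remove [qyl] add [qfvjt] -> 8 lines: bkh gtk tfhqf qfvjt drcv juch jggly evg
Hunk 4: at line 1 remove [tfhqf,qfvjt,drcv] add [xwe,nmxy,vladw] -> 8 lines: bkh gtk xwe nmxy vladw juch jggly evg

Answer: bkh
gtk
xwe
nmxy
vladw
juch
jggly
evg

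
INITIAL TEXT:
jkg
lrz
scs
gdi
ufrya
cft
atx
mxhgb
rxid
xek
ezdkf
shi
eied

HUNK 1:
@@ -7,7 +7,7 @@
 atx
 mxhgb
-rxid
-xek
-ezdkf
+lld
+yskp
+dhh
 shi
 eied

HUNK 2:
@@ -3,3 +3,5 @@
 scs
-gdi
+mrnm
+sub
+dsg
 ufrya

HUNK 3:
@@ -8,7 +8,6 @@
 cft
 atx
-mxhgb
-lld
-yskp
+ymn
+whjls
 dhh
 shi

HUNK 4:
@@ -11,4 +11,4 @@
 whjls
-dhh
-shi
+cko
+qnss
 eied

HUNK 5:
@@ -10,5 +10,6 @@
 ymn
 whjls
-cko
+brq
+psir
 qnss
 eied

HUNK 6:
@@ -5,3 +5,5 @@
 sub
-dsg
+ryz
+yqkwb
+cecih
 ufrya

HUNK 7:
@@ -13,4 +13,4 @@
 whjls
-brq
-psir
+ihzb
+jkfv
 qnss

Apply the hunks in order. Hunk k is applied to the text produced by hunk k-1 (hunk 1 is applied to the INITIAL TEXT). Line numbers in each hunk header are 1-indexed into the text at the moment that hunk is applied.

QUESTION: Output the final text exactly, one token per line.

Answer: jkg
lrz
scs
mrnm
sub
ryz
yqkwb
cecih
ufrya
cft
atx
ymn
whjls
ihzb
jkfv
qnss
eied

Derivation:
Hunk 1: at line 7 remove [rxid,xek,ezdkf] add [lld,yskp,dhh] -> 13 lines: jkg lrz scs gdi ufrya cft atx mxhgb lld yskp dhh shi eied
Hunk 2: at line 3 remove [gdi] add [mrnm,sub,dsg] -> 15 lines: jkg lrz scs mrnm sub dsg ufrya cft atx mxhgb lld yskp dhh shi eied
Hunk 3: at line 8 remove [mxhgb,lld,yskp] add [ymn,whjls] -> 14 lines: jkg lrz scs mrnm sub dsg ufrya cft atx ymn whjls dhh shi eied
Hunk 4: at line 11 remove [dhh,shi] add [cko,qnss] -> 14 lines: jkg lrz scs mrnm sub dsg ufrya cft atx ymn whjls cko qnss eied
Hunk 5: at line 10 remove [cko] add [brq,psir] -> 15 lines: jkg lrz scs mrnm sub dsg ufrya cft atx ymn whjls brq psir qnss eied
Hunk 6: at line 5 remove [dsg] add [ryz,yqkwb,cecih] -> 17 lines: jkg lrz scs mrnm sub ryz yqkwb cecih ufrya cft atx ymn whjls brq psir qnss eied
Hunk 7: at line 13 remove [brq,psir] add [ihzb,jkfv] -> 17 lines: jkg lrz scs mrnm sub ryz yqkwb cecih ufrya cft atx ymn whjls ihzb jkfv qnss eied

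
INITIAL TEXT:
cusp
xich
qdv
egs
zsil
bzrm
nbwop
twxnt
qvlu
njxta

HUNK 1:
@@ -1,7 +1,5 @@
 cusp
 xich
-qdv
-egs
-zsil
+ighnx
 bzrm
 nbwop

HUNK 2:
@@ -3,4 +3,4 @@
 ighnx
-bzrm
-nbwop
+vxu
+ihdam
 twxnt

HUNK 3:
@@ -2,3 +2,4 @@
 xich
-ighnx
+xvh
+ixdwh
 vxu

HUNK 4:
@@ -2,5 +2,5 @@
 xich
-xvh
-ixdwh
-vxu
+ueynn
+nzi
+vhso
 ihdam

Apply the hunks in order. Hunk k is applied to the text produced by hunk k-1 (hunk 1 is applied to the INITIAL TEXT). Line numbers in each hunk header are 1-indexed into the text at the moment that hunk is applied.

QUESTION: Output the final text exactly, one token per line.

Hunk 1: at line 1 remove [qdv,egs,zsil] add [ighnx] -> 8 lines: cusp xich ighnx bzrm nbwop twxnt qvlu njxta
Hunk 2: at line 3 remove [bzrm,nbwop] add [vxu,ihdam] -> 8 lines: cusp xich ighnx vxu ihdam twxnt qvlu njxta
Hunk 3: at line 2 remove [ighnx] add [xvh,ixdwh] -> 9 lines: cusp xich xvh ixdwh vxu ihdam twxnt qvlu njxta
Hunk 4: at line 2 remove [xvh,ixdwh,vxu] add [ueynn,nzi,vhso] -> 9 lines: cusp xich ueynn nzi vhso ihdam twxnt qvlu njxta

Answer: cusp
xich
ueynn
nzi
vhso
ihdam
twxnt
qvlu
njxta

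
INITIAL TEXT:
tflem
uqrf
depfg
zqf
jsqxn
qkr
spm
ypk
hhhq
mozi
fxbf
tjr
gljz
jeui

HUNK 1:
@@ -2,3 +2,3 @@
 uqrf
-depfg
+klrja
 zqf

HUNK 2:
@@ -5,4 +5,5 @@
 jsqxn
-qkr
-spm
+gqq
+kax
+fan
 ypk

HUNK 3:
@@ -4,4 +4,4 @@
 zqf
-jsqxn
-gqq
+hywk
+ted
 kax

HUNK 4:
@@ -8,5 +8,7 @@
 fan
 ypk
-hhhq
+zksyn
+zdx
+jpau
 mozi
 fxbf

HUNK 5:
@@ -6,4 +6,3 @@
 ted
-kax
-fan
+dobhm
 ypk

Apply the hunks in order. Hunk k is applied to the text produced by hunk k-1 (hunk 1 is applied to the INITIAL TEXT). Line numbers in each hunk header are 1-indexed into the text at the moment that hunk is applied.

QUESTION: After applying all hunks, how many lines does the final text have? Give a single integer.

Answer: 16

Derivation:
Hunk 1: at line 2 remove [depfg] add [klrja] -> 14 lines: tflem uqrf klrja zqf jsqxn qkr spm ypk hhhq mozi fxbf tjr gljz jeui
Hunk 2: at line 5 remove [qkr,spm] add [gqq,kax,fan] -> 15 lines: tflem uqrf klrja zqf jsqxn gqq kax fan ypk hhhq mozi fxbf tjr gljz jeui
Hunk 3: at line 4 remove [jsqxn,gqq] add [hywk,ted] -> 15 lines: tflem uqrf klrja zqf hywk ted kax fan ypk hhhq mozi fxbf tjr gljz jeui
Hunk 4: at line 8 remove [hhhq] add [zksyn,zdx,jpau] -> 17 lines: tflem uqrf klrja zqf hywk ted kax fan ypk zksyn zdx jpau mozi fxbf tjr gljz jeui
Hunk 5: at line 6 remove [kax,fan] add [dobhm] -> 16 lines: tflem uqrf klrja zqf hywk ted dobhm ypk zksyn zdx jpau mozi fxbf tjr gljz jeui
Final line count: 16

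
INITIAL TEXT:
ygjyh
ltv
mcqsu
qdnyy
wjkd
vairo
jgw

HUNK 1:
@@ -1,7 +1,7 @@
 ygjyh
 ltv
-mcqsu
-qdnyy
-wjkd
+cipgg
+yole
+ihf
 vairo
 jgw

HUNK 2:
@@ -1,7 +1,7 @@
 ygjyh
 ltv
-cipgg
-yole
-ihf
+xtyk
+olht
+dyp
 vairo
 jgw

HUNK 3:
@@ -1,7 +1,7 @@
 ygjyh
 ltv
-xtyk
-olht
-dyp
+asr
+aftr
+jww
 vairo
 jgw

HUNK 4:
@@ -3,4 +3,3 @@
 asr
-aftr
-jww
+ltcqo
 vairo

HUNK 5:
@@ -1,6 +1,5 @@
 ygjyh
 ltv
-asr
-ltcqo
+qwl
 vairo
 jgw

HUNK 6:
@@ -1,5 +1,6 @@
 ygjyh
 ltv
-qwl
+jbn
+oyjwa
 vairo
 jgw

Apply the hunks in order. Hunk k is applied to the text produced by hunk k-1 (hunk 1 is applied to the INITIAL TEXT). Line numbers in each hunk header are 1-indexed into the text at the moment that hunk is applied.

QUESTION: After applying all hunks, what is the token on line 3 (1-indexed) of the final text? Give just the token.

Answer: jbn

Derivation:
Hunk 1: at line 1 remove [mcqsu,qdnyy,wjkd] add [cipgg,yole,ihf] -> 7 lines: ygjyh ltv cipgg yole ihf vairo jgw
Hunk 2: at line 1 remove [cipgg,yole,ihf] add [xtyk,olht,dyp] -> 7 lines: ygjyh ltv xtyk olht dyp vairo jgw
Hunk 3: at line 1 remove [xtyk,olht,dyp] add [asr,aftr,jww] -> 7 lines: ygjyh ltv asr aftr jww vairo jgw
Hunk 4: at line 3 remove [aftr,jww] add [ltcqo] -> 6 lines: ygjyh ltv asr ltcqo vairo jgw
Hunk 5: at line 1 remove [asr,ltcqo] add [qwl] -> 5 lines: ygjyh ltv qwl vairo jgw
Hunk 6: at line 1 remove [qwl] add [jbn,oyjwa] -> 6 lines: ygjyh ltv jbn oyjwa vairo jgw
Final line 3: jbn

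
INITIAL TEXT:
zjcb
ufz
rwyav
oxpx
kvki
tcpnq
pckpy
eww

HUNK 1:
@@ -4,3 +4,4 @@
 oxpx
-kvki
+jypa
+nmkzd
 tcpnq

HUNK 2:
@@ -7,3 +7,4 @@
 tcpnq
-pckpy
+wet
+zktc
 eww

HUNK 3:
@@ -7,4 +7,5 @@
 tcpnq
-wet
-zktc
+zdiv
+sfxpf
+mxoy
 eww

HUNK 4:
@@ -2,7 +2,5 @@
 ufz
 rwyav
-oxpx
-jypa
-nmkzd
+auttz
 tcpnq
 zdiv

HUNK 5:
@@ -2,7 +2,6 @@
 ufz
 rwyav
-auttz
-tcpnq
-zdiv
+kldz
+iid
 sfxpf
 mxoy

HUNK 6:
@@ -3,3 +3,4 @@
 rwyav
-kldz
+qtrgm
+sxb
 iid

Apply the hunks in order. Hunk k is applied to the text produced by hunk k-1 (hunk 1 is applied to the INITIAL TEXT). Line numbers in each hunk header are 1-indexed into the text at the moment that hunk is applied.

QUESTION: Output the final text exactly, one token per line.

Hunk 1: at line 4 remove [kvki] add [jypa,nmkzd] -> 9 lines: zjcb ufz rwyav oxpx jypa nmkzd tcpnq pckpy eww
Hunk 2: at line 7 remove [pckpy] add [wet,zktc] -> 10 lines: zjcb ufz rwyav oxpx jypa nmkzd tcpnq wet zktc eww
Hunk 3: at line 7 remove [wet,zktc] add [zdiv,sfxpf,mxoy] -> 11 lines: zjcb ufz rwyav oxpx jypa nmkzd tcpnq zdiv sfxpf mxoy eww
Hunk 4: at line 2 remove [oxpx,jypa,nmkzd] add [auttz] -> 9 lines: zjcb ufz rwyav auttz tcpnq zdiv sfxpf mxoy eww
Hunk 5: at line 2 remove [auttz,tcpnq,zdiv] add [kldz,iid] -> 8 lines: zjcb ufz rwyav kldz iid sfxpf mxoy eww
Hunk 6: at line 3 remove [kldz] add [qtrgm,sxb] -> 9 lines: zjcb ufz rwyav qtrgm sxb iid sfxpf mxoy eww

Answer: zjcb
ufz
rwyav
qtrgm
sxb
iid
sfxpf
mxoy
eww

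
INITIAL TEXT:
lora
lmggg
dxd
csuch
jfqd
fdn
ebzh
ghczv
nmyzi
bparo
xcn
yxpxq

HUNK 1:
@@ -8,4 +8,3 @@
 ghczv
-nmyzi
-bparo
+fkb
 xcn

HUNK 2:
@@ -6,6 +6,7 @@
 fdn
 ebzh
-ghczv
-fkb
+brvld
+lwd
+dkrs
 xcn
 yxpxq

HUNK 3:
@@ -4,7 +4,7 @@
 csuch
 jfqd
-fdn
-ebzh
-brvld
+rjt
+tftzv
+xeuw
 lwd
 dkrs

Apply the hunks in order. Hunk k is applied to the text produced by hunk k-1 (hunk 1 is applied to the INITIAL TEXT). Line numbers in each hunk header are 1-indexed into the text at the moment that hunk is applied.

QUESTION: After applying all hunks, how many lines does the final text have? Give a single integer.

Hunk 1: at line 8 remove [nmyzi,bparo] add [fkb] -> 11 lines: lora lmggg dxd csuch jfqd fdn ebzh ghczv fkb xcn yxpxq
Hunk 2: at line 6 remove [ghczv,fkb] add [brvld,lwd,dkrs] -> 12 lines: lora lmggg dxd csuch jfqd fdn ebzh brvld lwd dkrs xcn yxpxq
Hunk 3: at line 4 remove [fdn,ebzh,brvld] add [rjt,tftzv,xeuw] -> 12 lines: lora lmggg dxd csuch jfqd rjt tftzv xeuw lwd dkrs xcn yxpxq
Final line count: 12

Answer: 12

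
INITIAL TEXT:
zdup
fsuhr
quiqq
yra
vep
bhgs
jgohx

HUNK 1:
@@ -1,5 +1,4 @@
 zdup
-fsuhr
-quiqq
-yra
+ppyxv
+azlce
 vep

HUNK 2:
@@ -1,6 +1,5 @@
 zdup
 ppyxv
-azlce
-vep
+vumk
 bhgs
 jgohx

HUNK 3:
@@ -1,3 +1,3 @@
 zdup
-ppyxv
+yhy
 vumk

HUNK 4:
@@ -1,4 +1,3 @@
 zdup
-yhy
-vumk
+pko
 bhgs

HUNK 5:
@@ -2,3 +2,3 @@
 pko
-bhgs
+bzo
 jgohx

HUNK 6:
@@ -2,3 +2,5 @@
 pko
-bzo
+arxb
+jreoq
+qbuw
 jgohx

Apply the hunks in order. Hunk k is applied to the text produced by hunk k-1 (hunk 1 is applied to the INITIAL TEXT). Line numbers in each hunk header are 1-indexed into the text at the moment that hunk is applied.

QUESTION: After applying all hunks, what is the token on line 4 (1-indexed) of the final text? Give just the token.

Answer: jreoq

Derivation:
Hunk 1: at line 1 remove [fsuhr,quiqq,yra] add [ppyxv,azlce] -> 6 lines: zdup ppyxv azlce vep bhgs jgohx
Hunk 2: at line 1 remove [azlce,vep] add [vumk] -> 5 lines: zdup ppyxv vumk bhgs jgohx
Hunk 3: at line 1 remove [ppyxv] add [yhy] -> 5 lines: zdup yhy vumk bhgs jgohx
Hunk 4: at line 1 remove [yhy,vumk] add [pko] -> 4 lines: zdup pko bhgs jgohx
Hunk 5: at line 2 remove [bhgs] add [bzo] -> 4 lines: zdup pko bzo jgohx
Hunk 6: at line 2 remove [bzo] add [arxb,jreoq,qbuw] -> 6 lines: zdup pko arxb jreoq qbuw jgohx
Final line 4: jreoq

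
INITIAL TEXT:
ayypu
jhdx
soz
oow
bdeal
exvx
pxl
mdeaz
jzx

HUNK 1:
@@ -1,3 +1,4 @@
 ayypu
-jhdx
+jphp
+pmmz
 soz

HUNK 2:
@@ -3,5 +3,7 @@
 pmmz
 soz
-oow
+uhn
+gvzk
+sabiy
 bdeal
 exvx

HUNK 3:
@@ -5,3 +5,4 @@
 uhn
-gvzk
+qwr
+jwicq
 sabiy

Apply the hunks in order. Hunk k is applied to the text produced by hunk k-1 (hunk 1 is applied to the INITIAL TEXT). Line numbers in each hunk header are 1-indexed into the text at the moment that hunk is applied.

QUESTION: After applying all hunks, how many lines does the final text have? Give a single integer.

Hunk 1: at line 1 remove [jhdx] add [jphp,pmmz] -> 10 lines: ayypu jphp pmmz soz oow bdeal exvx pxl mdeaz jzx
Hunk 2: at line 3 remove [oow] add [uhn,gvzk,sabiy] -> 12 lines: ayypu jphp pmmz soz uhn gvzk sabiy bdeal exvx pxl mdeaz jzx
Hunk 3: at line 5 remove [gvzk] add [qwr,jwicq] -> 13 lines: ayypu jphp pmmz soz uhn qwr jwicq sabiy bdeal exvx pxl mdeaz jzx
Final line count: 13

Answer: 13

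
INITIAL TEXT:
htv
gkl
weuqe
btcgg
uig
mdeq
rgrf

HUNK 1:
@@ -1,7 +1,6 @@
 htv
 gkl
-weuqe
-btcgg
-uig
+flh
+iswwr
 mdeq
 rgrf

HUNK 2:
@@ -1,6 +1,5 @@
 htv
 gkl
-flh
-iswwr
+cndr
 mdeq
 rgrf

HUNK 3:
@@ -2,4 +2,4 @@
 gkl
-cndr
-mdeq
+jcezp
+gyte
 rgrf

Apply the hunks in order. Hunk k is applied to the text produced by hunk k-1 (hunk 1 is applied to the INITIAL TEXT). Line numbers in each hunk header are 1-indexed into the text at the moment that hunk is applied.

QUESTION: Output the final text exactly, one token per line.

Answer: htv
gkl
jcezp
gyte
rgrf

Derivation:
Hunk 1: at line 1 remove [weuqe,btcgg,uig] add [flh,iswwr] -> 6 lines: htv gkl flh iswwr mdeq rgrf
Hunk 2: at line 1 remove [flh,iswwr] add [cndr] -> 5 lines: htv gkl cndr mdeq rgrf
Hunk 3: at line 2 remove [cndr,mdeq] add [jcezp,gyte] -> 5 lines: htv gkl jcezp gyte rgrf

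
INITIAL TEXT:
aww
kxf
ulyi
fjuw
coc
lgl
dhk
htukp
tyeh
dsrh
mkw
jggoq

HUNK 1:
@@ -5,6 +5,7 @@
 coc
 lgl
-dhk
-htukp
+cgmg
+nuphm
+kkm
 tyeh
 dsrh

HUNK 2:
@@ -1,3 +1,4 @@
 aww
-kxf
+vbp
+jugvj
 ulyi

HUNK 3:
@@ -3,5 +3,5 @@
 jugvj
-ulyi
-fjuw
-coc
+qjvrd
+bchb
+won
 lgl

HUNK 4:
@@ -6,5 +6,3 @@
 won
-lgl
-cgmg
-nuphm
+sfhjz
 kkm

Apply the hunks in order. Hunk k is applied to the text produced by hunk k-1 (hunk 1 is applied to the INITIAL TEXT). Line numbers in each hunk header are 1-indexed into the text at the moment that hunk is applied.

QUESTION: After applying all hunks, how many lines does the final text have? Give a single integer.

Answer: 12

Derivation:
Hunk 1: at line 5 remove [dhk,htukp] add [cgmg,nuphm,kkm] -> 13 lines: aww kxf ulyi fjuw coc lgl cgmg nuphm kkm tyeh dsrh mkw jggoq
Hunk 2: at line 1 remove [kxf] add [vbp,jugvj] -> 14 lines: aww vbp jugvj ulyi fjuw coc lgl cgmg nuphm kkm tyeh dsrh mkw jggoq
Hunk 3: at line 3 remove [ulyi,fjuw,coc] add [qjvrd,bchb,won] -> 14 lines: aww vbp jugvj qjvrd bchb won lgl cgmg nuphm kkm tyeh dsrh mkw jggoq
Hunk 4: at line 6 remove [lgl,cgmg,nuphm] add [sfhjz] -> 12 lines: aww vbp jugvj qjvrd bchb won sfhjz kkm tyeh dsrh mkw jggoq
Final line count: 12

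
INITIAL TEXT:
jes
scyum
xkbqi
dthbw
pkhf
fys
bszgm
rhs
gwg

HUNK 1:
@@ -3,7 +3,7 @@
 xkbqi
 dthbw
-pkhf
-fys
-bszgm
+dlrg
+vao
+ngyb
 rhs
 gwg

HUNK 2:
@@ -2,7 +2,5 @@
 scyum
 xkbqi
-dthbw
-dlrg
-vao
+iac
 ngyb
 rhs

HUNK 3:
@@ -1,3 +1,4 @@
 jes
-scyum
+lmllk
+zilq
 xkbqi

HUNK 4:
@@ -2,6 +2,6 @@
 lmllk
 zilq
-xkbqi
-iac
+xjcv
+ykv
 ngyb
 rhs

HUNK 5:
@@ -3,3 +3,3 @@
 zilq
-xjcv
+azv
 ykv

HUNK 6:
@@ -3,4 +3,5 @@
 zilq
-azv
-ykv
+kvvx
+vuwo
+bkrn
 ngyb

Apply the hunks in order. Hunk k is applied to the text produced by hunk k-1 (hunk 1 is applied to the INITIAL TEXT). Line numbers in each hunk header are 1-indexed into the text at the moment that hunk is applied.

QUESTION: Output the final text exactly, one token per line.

Hunk 1: at line 3 remove [pkhf,fys,bszgm] add [dlrg,vao,ngyb] -> 9 lines: jes scyum xkbqi dthbw dlrg vao ngyb rhs gwg
Hunk 2: at line 2 remove [dthbw,dlrg,vao] add [iac] -> 7 lines: jes scyum xkbqi iac ngyb rhs gwg
Hunk 3: at line 1 remove [scyum] add [lmllk,zilq] -> 8 lines: jes lmllk zilq xkbqi iac ngyb rhs gwg
Hunk 4: at line 2 remove [xkbqi,iac] add [xjcv,ykv] -> 8 lines: jes lmllk zilq xjcv ykv ngyb rhs gwg
Hunk 5: at line 3 remove [xjcv] add [azv] -> 8 lines: jes lmllk zilq azv ykv ngyb rhs gwg
Hunk 6: at line 3 remove [azv,ykv] add [kvvx,vuwo,bkrn] -> 9 lines: jes lmllk zilq kvvx vuwo bkrn ngyb rhs gwg

Answer: jes
lmllk
zilq
kvvx
vuwo
bkrn
ngyb
rhs
gwg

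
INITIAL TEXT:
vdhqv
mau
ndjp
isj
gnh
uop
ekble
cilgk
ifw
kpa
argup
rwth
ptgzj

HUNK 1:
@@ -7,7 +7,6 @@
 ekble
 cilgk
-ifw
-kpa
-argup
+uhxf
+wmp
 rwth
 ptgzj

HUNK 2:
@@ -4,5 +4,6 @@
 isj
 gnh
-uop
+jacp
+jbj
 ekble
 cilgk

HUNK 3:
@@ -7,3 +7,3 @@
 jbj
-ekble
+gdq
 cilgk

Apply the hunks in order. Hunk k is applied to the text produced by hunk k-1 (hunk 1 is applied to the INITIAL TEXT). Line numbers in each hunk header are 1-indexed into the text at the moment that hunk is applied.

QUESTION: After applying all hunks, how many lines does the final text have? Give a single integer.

Answer: 13

Derivation:
Hunk 1: at line 7 remove [ifw,kpa,argup] add [uhxf,wmp] -> 12 lines: vdhqv mau ndjp isj gnh uop ekble cilgk uhxf wmp rwth ptgzj
Hunk 2: at line 4 remove [uop] add [jacp,jbj] -> 13 lines: vdhqv mau ndjp isj gnh jacp jbj ekble cilgk uhxf wmp rwth ptgzj
Hunk 3: at line 7 remove [ekble] add [gdq] -> 13 lines: vdhqv mau ndjp isj gnh jacp jbj gdq cilgk uhxf wmp rwth ptgzj
Final line count: 13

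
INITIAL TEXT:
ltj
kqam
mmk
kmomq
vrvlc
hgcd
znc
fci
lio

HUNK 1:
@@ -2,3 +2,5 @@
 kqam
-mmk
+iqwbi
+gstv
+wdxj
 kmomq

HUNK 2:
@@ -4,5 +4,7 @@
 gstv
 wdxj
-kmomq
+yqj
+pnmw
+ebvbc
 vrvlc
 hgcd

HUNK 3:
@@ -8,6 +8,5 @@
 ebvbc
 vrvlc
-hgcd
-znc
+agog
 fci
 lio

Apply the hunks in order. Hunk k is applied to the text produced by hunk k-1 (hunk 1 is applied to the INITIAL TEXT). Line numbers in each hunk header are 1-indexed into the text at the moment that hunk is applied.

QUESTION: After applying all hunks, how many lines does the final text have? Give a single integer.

Answer: 12

Derivation:
Hunk 1: at line 2 remove [mmk] add [iqwbi,gstv,wdxj] -> 11 lines: ltj kqam iqwbi gstv wdxj kmomq vrvlc hgcd znc fci lio
Hunk 2: at line 4 remove [kmomq] add [yqj,pnmw,ebvbc] -> 13 lines: ltj kqam iqwbi gstv wdxj yqj pnmw ebvbc vrvlc hgcd znc fci lio
Hunk 3: at line 8 remove [hgcd,znc] add [agog] -> 12 lines: ltj kqam iqwbi gstv wdxj yqj pnmw ebvbc vrvlc agog fci lio
Final line count: 12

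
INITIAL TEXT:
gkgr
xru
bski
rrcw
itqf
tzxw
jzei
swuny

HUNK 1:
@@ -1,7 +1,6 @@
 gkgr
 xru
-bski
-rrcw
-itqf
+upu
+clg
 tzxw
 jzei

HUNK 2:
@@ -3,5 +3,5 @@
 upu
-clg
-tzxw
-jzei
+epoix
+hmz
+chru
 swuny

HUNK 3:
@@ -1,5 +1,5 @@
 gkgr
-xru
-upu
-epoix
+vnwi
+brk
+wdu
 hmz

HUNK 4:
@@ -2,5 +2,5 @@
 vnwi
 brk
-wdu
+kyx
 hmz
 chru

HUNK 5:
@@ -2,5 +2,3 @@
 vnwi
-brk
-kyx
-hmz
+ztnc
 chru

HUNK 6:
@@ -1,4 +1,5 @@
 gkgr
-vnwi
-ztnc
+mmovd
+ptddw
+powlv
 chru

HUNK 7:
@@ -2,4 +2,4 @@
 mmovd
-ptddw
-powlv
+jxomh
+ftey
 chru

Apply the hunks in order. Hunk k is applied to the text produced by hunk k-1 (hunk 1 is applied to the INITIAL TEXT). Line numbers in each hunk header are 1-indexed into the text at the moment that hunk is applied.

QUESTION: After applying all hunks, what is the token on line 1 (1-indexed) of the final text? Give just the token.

Answer: gkgr

Derivation:
Hunk 1: at line 1 remove [bski,rrcw,itqf] add [upu,clg] -> 7 lines: gkgr xru upu clg tzxw jzei swuny
Hunk 2: at line 3 remove [clg,tzxw,jzei] add [epoix,hmz,chru] -> 7 lines: gkgr xru upu epoix hmz chru swuny
Hunk 3: at line 1 remove [xru,upu,epoix] add [vnwi,brk,wdu] -> 7 lines: gkgr vnwi brk wdu hmz chru swuny
Hunk 4: at line 2 remove [wdu] add [kyx] -> 7 lines: gkgr vnwi brk kyx hmz chru swuny
Hunk 5: at line 2 remove [brk,kyx,hmz] add [ztnc] -> 5 lines: gkgr vnwi ztnc chru swuny
Hunk 6: at line 1 remove [vnwi,ztnc] add [mmovd,ptddw,powlv] -> 6 lines: gkgr mmovd ptddw powlv chru swuny
Hunk 7: at line 2 remove [ptddw,powlv] add [jxomh,ftey] -> 6 lines: gkgr mmovd jxomh ftey chru swuny
Final line 1: gkgr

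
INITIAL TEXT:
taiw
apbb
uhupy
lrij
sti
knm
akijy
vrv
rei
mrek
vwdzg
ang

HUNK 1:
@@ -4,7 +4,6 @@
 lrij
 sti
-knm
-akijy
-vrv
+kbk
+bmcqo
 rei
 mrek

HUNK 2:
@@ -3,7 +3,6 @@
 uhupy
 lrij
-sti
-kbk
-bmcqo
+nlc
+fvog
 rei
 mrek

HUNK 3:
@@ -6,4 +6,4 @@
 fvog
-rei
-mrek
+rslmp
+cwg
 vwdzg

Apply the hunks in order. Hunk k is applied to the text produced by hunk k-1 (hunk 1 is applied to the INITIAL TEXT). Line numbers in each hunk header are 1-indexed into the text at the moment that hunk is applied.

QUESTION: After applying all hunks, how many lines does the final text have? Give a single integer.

Answer: 10

Derivation:
Hunk 1: at line 4 remove [knm,akijy,vrv] add [kbk,bmcqo] -> 11 lines: taiw apbb uhupy lrij sti kbk bmcqo rei mrek vwdzg ang
Hunk 2: at line 3 remove [sti,kbk,bmcqo] add [nlc,fvog] -> 10 lines: taiw apbb uhupy lrij nlc fvog rei mrek vwdzg ang
Hunk 3: at line 6 remove [rei,mrek] add [rslmp,cwg] -> 10 lines: taiw apbb uhupy lrij nlc fvog rslmp cwg vwdzg ang
Final line count: 10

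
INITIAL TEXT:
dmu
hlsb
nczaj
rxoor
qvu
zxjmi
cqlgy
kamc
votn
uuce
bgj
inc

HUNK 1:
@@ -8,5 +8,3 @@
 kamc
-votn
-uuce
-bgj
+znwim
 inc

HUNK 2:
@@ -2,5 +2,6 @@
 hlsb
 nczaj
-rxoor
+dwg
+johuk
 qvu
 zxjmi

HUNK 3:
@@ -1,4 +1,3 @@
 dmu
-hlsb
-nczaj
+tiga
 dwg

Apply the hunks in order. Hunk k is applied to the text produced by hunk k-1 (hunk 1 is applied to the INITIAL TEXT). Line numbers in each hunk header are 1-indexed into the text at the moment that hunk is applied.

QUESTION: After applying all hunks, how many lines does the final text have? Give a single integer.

Answer: 10

Derivation:
Hunk 1: at line 8 remove [votn,uuce,bgj] add [znwim] -> 10 lines: dmu hlsb nczaj rxoor qvu zxjmi cqlgy kamc znwim inc
Hunk 2: at line 2 remove [rxoor] add [dwg,johuk] -> 11 lines: dmu hlsb nczaj dwg johuk qvu zxjmi cqlgy kamc znwim inc
Hunk 3: at line 1 remove [hlsb,nczaj] add [tiga] -> 10 lines: dmu tiga dwg johuk qvu zxjmi cqlgy kamc znwim inc
Final line count: 10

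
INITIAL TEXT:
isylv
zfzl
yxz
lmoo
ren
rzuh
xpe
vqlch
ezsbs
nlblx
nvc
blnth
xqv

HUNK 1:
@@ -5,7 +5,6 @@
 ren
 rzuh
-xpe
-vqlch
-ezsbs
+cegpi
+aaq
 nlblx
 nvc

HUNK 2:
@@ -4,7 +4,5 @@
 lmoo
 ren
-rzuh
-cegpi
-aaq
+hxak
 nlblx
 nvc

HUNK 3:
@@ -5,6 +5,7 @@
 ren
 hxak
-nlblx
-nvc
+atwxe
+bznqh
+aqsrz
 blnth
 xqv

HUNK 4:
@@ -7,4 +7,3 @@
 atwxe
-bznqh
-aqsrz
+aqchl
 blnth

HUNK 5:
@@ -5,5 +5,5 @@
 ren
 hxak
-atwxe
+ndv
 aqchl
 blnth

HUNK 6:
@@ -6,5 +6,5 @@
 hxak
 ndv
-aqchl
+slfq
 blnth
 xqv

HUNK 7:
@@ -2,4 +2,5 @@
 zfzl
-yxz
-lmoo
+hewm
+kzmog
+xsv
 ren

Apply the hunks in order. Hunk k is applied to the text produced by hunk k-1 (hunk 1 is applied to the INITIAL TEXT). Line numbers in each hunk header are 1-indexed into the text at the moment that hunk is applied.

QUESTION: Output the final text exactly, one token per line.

Answer: isylv
zfzl
hewm
kzmog
xsv
ren
hxak
ndv
slfq
blnth
xqv

Derivation:
Hunk 1: at line 5 remove [xpe,vqlch,ezsbs] add [cegpi,aaq] -> 12 lines: isylv zfzl yxz lmoo ren rzuh cegpi aaq nlblx nvc blnth xqv
Hunk 2: at line 4 remove [rzuh,cegpi,aaq] add [hxak] -> 10 lines: isylv zfzl yxz lmoo ren hxak nlblx nvc blnth xqv
Hunk 3: at line 5 remove [nlblx,nvc] add [atwxe,bznqh,aqsrz] -> 11 lines: isylv zfzl yxz lmoo ren hxak atwxe bznqh aqsrz blnth xqv
Hunk 4: at line 7 remove [bznqh,aqsrz] add [aqchl] -> 10 lines: isylv zfzl yxz lmoo ren hxak atwxe aqchl blnth xqv
Hunk 5: at line 5 remove [atwxe] add [ndv] -> 10 lines: isylv zfzl yxz lmoo ren hxak ndv aqchl blnth xqv
Hunk 6: at line 6 remove [aqchl] add [slfq] -> 10 lines: isylv zfzl yxz lmoo ren hxak ndv slfq blnth xqv
Hunk 7: at line 2 remove [yxz,lmoo] add [hewm,kzmog,xsv] -> 11 lines: isylv zfzl hewm kzmog xsv ren hxak ndv slfq blnth xqv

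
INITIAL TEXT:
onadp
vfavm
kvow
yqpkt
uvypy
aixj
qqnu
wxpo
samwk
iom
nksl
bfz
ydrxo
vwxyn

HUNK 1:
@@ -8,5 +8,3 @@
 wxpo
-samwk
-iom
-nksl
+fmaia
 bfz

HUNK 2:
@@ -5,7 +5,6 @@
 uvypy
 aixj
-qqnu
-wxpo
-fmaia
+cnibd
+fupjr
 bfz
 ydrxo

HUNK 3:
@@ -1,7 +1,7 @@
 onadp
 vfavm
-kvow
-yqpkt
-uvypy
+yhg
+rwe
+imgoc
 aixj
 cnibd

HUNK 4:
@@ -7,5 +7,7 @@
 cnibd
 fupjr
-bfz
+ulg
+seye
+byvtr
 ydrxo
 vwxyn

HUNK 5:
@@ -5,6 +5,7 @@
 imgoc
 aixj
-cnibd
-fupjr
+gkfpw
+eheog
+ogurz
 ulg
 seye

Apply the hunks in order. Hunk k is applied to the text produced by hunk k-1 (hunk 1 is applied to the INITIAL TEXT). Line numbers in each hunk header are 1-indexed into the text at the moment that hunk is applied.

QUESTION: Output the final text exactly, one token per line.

Hunk 1: at line 8 remove [samwk,iom,nksl] add [fmaia] -> 12 lines: onadp vfavm kvow yqpkt uvypy aixj qqnu wxpo fmaia bfz ydrxo vwxyn
Hunk 2: at line 5 remove [qqnu,wxpo,fmaia] add [cnibd,fupjr] -> 11 lines: onadp vfavm kvow yqpkt uvypy aixj cnibd fupjr bfz ydrxo vwxyn
Hunk 3: at line 1 remove [kvow,yqpkt,uvypy] add [yhg,rwe,imgoc] -> 11 lines: onadp vfavm yhg rwe imgoc aixj cnibd fupjr bfz ydrxo vwxyn
Hunk 4: at line 7 remove [bfz] add [ulg,seye,byvtr] -> 13 lines: onadp vfavm yhg rwe imgoc aixj cnibd fupjr ulg seye byvtr ydrxo vwxyn
Hunk 5: at line 5 remove [cnibd,fupjr] add [gkfpw,eheog,ogurz] -> 14 lines: onadp vfavm yhg rwe imgoc aixj gkfpw eheog ogurz ulg seye byvtr ydrxo vwxyn

Answer: onadp
vfavm
yhg
rwe
imgoc
aixj
gkfpw
eheog
ogurz
ulg
seye
byvtr
ydrxo
vwxyn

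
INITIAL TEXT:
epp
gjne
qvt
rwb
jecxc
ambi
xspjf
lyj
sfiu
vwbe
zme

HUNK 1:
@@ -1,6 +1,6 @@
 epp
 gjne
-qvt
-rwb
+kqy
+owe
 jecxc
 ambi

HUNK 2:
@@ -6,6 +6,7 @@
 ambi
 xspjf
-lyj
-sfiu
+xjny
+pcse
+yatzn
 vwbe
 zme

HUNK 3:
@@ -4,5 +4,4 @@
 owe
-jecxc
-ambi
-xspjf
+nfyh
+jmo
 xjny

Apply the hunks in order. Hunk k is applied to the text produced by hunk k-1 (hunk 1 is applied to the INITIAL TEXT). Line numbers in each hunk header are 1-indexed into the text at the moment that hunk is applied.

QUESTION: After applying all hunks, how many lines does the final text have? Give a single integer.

Hunk 1: at line 1 remove [qvt,rwb] add [kqy,owe] -> 11 lines: epp gjne kqy owe jecxc ambi xspjf lyj sfiu vwbe zme
Hunk 2: at line 6 remove [lyj,sfiu] add [xjny,pcse,yatzn] -> 12 lines: epp gjne kqy owe jecxc ambi xspjf xjny pcse yatzn vwbe zme
Hunk 3: at line 4 remove [jecxc,ambi,xspjf] add [nfyh,jmo] -> 11 lines: epp gjne kqy owe nfyh jmo xjny pcse yatzn vwbe zme
Final line count: 11

Answer: 11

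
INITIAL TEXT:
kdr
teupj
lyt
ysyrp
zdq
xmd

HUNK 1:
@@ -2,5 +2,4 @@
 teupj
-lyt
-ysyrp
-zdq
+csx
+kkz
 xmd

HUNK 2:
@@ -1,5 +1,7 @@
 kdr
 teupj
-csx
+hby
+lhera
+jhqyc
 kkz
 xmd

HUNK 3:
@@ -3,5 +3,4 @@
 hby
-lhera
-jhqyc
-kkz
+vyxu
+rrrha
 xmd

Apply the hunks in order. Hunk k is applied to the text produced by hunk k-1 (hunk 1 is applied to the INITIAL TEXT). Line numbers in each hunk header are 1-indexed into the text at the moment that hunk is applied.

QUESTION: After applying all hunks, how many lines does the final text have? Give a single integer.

Hunk 1: at line 2 remove [lyt,ysyrp,zdq] add [csx,kkz] -> 5 lines: kdr teupj csx kkz xmd
Hunk 2: at line 1 remove [csx] add [hby,lhera,jhqyc] -> 7 lines: kdr teupj hby lhera jhqyc kkz xmd
Hunk 3: at line 3 remove [lhera,jhqyc,kkz] add [vyxu,rrrha] -> 6 lines: kdr teupj hby vyxu rrrha xmd
Final line count: 6

Answer: 6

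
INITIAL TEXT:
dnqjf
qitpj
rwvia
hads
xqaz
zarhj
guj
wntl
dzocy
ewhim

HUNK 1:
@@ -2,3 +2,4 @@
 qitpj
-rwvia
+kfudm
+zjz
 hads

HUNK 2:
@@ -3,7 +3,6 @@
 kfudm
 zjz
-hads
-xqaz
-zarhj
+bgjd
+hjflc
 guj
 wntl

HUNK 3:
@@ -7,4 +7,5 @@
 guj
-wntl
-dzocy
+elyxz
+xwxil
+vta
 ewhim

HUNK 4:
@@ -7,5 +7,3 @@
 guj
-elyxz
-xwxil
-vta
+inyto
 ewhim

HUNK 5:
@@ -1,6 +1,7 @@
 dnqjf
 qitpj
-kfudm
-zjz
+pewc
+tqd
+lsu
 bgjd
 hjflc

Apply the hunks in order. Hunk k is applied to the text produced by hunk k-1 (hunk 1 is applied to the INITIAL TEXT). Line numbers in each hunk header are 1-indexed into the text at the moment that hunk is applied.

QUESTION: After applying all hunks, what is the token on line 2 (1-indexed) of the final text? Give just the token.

Answer: qitpj

Derivation:
Hunk 1: at line 2 remove [rwvia] add [kfudm,zjz] -> 11 lines: dnqjf qitpj kfudm zjz hads xqaz zarhj guj wntl dzocy ewhim
Hunk 2: at line 3 remove [hads,xqaz,zarhj] add [bgjd,hjflc] -> 10 lines: dnqjf qitpj kfudm zjz bgjd hjflc guj wntl dzocy ewhim
Hunk 3: at line 7 remove [wntl,dzocy] add [elyxz,xwxil,vta] -> 11 lines: dnqjf qitpj kfudm zjz bgjd hjflc guj elyxz xwxil vta ewhim
Hunk 4: at line 7 remove [elyxz,xwxil,vta] add [inyto] -> 9 lines: dnqjf qitpj kfudm zjz bgjd hjflc guj inyto ewhim
Hunk 5: at line 1 remove [kfudm,zjz] add [pewc,tqd,lsu] -> 10 lines: dnqjf qitpj pewc tqd lsu bgjd hjflc guj inyto ewhim
Final line 2: qitpj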